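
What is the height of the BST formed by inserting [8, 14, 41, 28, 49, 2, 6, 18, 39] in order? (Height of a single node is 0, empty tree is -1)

Insertion order: [8, 14, 41, 28, 49, 2, 6, 18, 39]
Tree (level-order array): [8, 2, 14, None, 6, None, 41, None, None, 28, 49, 18, 39]
Compute height bottom-up (empty subtree = -1):
  height(6) = 1 + max(-1, -1) = 0
  height(2) = 1 + max(-1, 0) = 1
  height(18) = 1 + max(-1, -1) = 0
  height(39) = 1 + max(-1, -1) = 0
  height(28) = 1 + max(0, 0) = 1
  height(49) = 1 + max(-1, -1) = 0
  height(41) = 1 + max(1, 0) = 2
  height(14) = 1 + max(-1, 2) = 3
  height(8) = 1 + max(1, 3) = 4
Height = 4


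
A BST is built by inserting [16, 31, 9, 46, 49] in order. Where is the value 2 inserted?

Starting tree (level order): [16, 9, 31, None, None, None, 46, None, 49]
Insertion path: 16 -> 9
Result: insert 2 as left child of 9
Final tree (level order): [16, 9, 31, 2, None, None, 46, None, None, None, 49]


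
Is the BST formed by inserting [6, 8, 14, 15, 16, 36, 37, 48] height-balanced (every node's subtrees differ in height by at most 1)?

Tree (level-order array): [6, None, 8, None, 14, None, 15, None, 16, None, 36, None, 37, None, 48]
Definition: a tree is height-balanced if, at every node, |h(left) - h(right)| <= 1 (empty subtree has height -1).
Bottom-up per-node check:
  node 48: h_left=-1, h_right=-1, diff=0 [OK], height=0
  node 37: h_left=-1, h_right=0, diff=1 [OK], height=1
  node 36: h_left=-1, h_right=1, diff=2 [FAIL (|-1-1|=2 > 1)], height=2
  node 16: h_left=-1, h_right=2, diff=3 [FAIL (|-1-2|=3 > 1)], height=3
  node 15: h_left=-1, h_right=3, diff=4 [FAIL (|-1-3|=4 > 1)], height=4
  node 14: h_left=-1, h_right=4, diff=5 [FAIL (|-1-4|=5 > 1)], height=5
  node 8: h_left=-1, h_right=5, diff=6 [FAIL (|-1-5|=6 > 1)], height=6
  node 6: h_left=-1, h_right=6, diff=7 [FAIL (|-1-6|=7 > 1)], height=7
Node 36 violates the condition: |-1 - 1| = 2 > 1.
Result: Not balanced


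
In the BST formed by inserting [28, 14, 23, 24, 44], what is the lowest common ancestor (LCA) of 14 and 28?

Tree insertion order: [28, 14, 23, 24, 44]
Tree (level-order array): [28, 14, 44, None, 23, None, None, None, 24]
In a BST, the LCA of p=14, q=28 is the first node v on the
root-to-leaf path with p <= v <= q (go left if both < v, right if both > v).
Walk from root:
  at 28: 14 <= 28 <= 28, this is the LCA
LCA = 28


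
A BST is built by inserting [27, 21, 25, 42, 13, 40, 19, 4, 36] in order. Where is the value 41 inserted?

Starting tree (level order): [27, 21, 42, 13, 25, 40, None, 4, 19, None, None, 36]
Insertion path: 27 -> 42 -> 40
Result: insert 41 as right child of 40
Final tree (level order): [27, 21, 42, 13, 25, 40, None, 4, 19, None, None, 36, 41]


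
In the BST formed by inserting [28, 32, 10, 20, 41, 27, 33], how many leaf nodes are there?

Tree built from: [28, 32, 10, 20, 41, 27, 33]
Tree (level-order array): [28, 10, 32, None, 20, None, 41, None, 27, 33]
Rule: A leaf has 0 children.
Per-node child counts:
  node 28: 2 child(ren)
  node 10: 1 child(ren)
  node 20: 1 child(ren)
  node 27: 0 child(ren)
  node 32: 1 child(ren)
  node 41: 1 child(ren)
  node 33: 0 child(ren)
Matching nodes: [27, 33]
Count of leaf nodes: 2


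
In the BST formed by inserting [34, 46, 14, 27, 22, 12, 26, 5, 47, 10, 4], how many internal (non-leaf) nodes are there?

Tree built from: [34, 46, 14, 27, 22, 12, 26, 5, 47, 10, 4]
Tree (level-order array): [34, 14, 46, 12, 27, None, 47, 5, None, 22, None, None, None, 4, 10, None, 26]
Rule: An internal node has at least one child.
Per-node child counts:
  node 34: 2 child(ren)
  node 14: 2 child(ren)
  node 12: 1 child(ren)
  node 5: 2 child(ren)
  node 4: 0 child(ren)
  node 10: 0 child(ren)
  node 27: 1 child(ren)
  node 22: 1 child(ren)
  node 26: 0 child(ren)
  node 46: 1 child(ren)
  node 47: 0 child(ren)
Matching nodes: [34, 14, 12, 5, 27, 22, 46]
Count of internal (non-leaf) nodes: 7


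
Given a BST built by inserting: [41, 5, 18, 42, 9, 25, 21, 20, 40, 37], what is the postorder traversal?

Tree insertion order: [41, 5, 18, 42, 9, 25, 21, 20, 40, 37]
Tree (level-order array): [41, 5, 42, None, 18, None, None, 9, 25, None, None, 21, 40, 20, None, 37]
Postorder traversal: [9, 20, 21, 37, 40, 25, 18, 5, 42, 41]


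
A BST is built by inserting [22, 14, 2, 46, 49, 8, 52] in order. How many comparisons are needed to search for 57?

Search path for 57: 22 -> 46 -> 49 -> 52
Found: False
Comparisons: 4


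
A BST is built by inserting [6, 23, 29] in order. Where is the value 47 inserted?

Starting tree (level order): [6, None, 23, None, 29]
Insertion path: 6 -> 23 -> 29
Result: insert 47 as right child of 29
Final tree (level order): [6, None, 23, None, 29, None, 47]


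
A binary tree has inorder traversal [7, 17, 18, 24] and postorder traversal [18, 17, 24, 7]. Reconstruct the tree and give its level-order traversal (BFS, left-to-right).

Inorder:   [7, 17, 18, 24]
Postorder: [18, 17, 24, 7]
Algorithm: postorder visits root last, so walk postorder right-to-left;
each value is the root of the current inorder slice — split it at that
value, recurse on the right subtree first, then the left.
Recursive splits:
  root=7; inorder splits into left=[], right=[17, 18, 24]
  root=24; inorder splits into left=[17, 18], right=[]
  root=17; inorder splits into left=[], right=[18]
  root=18; inorder splits into left=[], right=[]
Reconstructed level-order: [7, 24, 17, 18]


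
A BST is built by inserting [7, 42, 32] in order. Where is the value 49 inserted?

Starting tree (level order): [7, None, 42, 32]
Insertion path: 7 -> 42
Result: insert 49 as right child of 42
Final tree (level order): [7, None, 42, 32, 49]


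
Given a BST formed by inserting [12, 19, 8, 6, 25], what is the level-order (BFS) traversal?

Tree insertion order: [12, 19, 8, 6, 25]
Tree (level-order array): [12, 8, 19, 6, None, None, 25]
BFS from the root, enqueuing left then right child of each popped node:
  queue [12] -> pop 12, enqueue [8, 19], visited so far: [12]
  queue [8, 19] -> pop 8, enqueue [6], visited so far: [12, 8]
  queue [19, 6] -> pop 19, enqueue [25], visited so far: [12, 8, 19]
  queue [6, 25] -> pop 6, enqueue [none], visited so far: [12, 8, 19, 6]
  queue [25] -> pop 25, enqueue [none], visited so far: [12, 8, 19, 6, 25]
Result: [12, 8, 19, 6, 25]


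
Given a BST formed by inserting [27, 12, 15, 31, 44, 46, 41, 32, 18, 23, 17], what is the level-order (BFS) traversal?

Tree insertion order: [27, 12, 15, 31, 44, 46, 41, 32, 18, 23, 17]
Tree (level-order array): [27, 12, 31, None, 15, None, 44, None, 18, 41, 46, 17, 23, 32]
BFS from the root, enqueuing left then right child of each popped node:
  queue [27] -> pop 27, enqueue [12, 31], visited so far: [27]
  queue [12, 31] -> pop 12, enqueue [15], visited so far: [27, 12]
  queue [31, 15] -> pop 31, enqueue [44], visited so far: [27, 12, 31]
  queue [15, 44] -> pop 15, enqueue [18], visited so far: [27, 12, 31, 15]
  queue [44, 18] -> pop 44, enqueue [41, 46], visited so far: [27, 12, 31, 15, 44]
  queue [18, 41, 46] -> pop 18, enqueue [17, 23], visited so far: [27, 12, 31, 15, 44, 18]
  queue [41, 46, 17, 23] -> pop 41, enqueue [32], visited so far: [27, 12, 31, 15, 44, 18, 41]
  queue [46, 17, 23, 32] -> pop 46, enqueue [none], visited so far: [27, 12, 31, 15, 44, 18, 41, 46]
  queue [17, 23, 32] -> pop 17, enqueue [none], visited so far: [27, 12, 31, 15, 44, 18, 41, 46, 17]
  queue [23, 32] -> pop 23, enqueue [none], visited so far: [27, 12, 31, 15, 44, 18, 41, 46, 17, 23]
  queue [32] -> pop 32, enqueue [none], visited so far: [27, 12, 31, 15, 44, 18, 41, 46, 17, 23, 32]
Result: [27, 12, 31, 15, 44, 18, 41, 46, 17, 23, 32]


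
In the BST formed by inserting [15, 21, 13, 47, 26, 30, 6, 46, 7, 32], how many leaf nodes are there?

Tree built from: [15, 21, 13, 47, 26, 30, 6, 46, 7, 32]
Tree (level-order array): [15, 13, 21, 6, None, None, 47, None, 7, 26, None, None, None, None, 30, None, 46, 32]
Rule: A leaf has 0 children.
Per-node child counts:
  node 15: 2 child(ren)
  node 13: 1 child(ren)
  node 6: 1 child(ren)
  node 7: 0 child(ren)
  node 21: 1 child(ren)
  node 47: 1 child(ren)
  node 26: 1 child(ren)
  node 30: 1 child(ren)
  node 46: 1 child(ren)
  node 32: 0 child(ren)
Matching nodes: [7, 32]
Count of leaf nodes: 2


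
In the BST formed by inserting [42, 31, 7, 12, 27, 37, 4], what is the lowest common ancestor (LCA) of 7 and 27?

Tree insertion order: [42, 31, 7, 12, 27, 37, 4]
Tree (level-order array): [42, 31, None, 7, 37, 4, 12, None, None, None, None, None, 27]
In a BST, the LCA of p=7, q=27 is the first node v on the
root-to-leaf path with p <= v <= q (go left if both < v, right if both > v).
Walk from root:
  at 42: both 7 and 27 < 42, go left
  at 31: both 7 and 27 < 31, go left
  at 7: 7 <= 7 <= 27, this is the LCA
LCA = 7


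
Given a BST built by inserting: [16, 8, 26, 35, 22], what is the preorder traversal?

Tree insertion order: [16, 8, 26, 35, 22]
Tree (level-order array): [16, 8, 26, None, None, 22, 35]
Preorder traversal: [16, 8, 26, 22, 35]


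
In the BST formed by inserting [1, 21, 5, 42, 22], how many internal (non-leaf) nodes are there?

Tree built from: [1, 21, 5, 42, 22]
Tree (level-order array): [1, None, 21, 5, 42, None, None, 22]
Rule: An internal node has at least one child.
Per-node child counts:
  node 1: 1 child(ren)
  node 21: 2 child(ren)
  node 5: 0 child(ren)
  node 42: 1 child(ren)
  node 22: 0 child(ren)
Matching nodes: [1, 21, 42]
Count of internal (non-leaf) nodes: 3


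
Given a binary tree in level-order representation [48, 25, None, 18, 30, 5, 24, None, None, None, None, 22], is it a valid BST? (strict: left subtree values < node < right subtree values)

Level-order array: [48, 25, None, 18, 30, 5, 24, None, None, None, None, 22]
Validate using subtree bounds (lo, hi): at each node, require lo < value < hi,
then recurse left with hi=value and right with lo=value.
Preorder trace (stopping at first violation):
  at node 48 with bounds (-inf, +inf): OK
  at node 25 with bounds (-inf, 48): OK
  at node 18 with bounds (-inf, 25): OK
  at node 5 with bounds (-inf, 18): OK
  at node 24 with bounds (18, 25): OK
  at node 22 with bounds (18, 24): OK
  at node 30 with bounds (25, 48): OK
No violation found at any node.
Result: Valid BST


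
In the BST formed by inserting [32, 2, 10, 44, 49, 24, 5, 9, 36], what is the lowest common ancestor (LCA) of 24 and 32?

Tree insertion order: [32, 2, 10, 44, 49, 24, 5, 9, 36]
Tree (level-order array): [32, 2, 44, None, 10, 36, 49, 5, 24, None, None, None, None, None, 9]
In a BST, the LCA of p=24, q=32 is the first node v on the
root-to-leaf path with p <= v <= q (go left if both < v, right if both > v).
Walk from root:
  at 32: 24 <= 32 <= 32, this is the LCA
LCA = 32


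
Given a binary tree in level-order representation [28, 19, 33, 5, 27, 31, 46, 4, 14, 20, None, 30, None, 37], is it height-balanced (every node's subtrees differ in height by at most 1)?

Tree (level-order array): [28, 19, 33, 5, 27, 31, 46, 4, 14, 20, None, 30, None, 37]
Definition: a tree is height-balanced if, at every node, |h(left) - h(right)| <= 1 (empty subtree has height -1).
Bottom-up per-node check:
  node 4: h_left=-1, h_right=-1, diff=0 [OK], height=0
  node 14: h_left=-1, h_right=-1, diff=0 [OK], height=0
  node 5: h_left=0, h_right=0, diff=0 [OK], height=1
  node 20: h_left=-1, h_right=-1, diff=0 [OK], height=0
  node 27: h_left=0, h_right=-1, diff=1 [OK], height=1
  node 19: h_left=1, h_right=1, diff=0 [OK], height=2
  node 30: h_left=-1, h_right=-1, diff=0 [OK], height=0
  node 31: h_left=0, h_right=-1, diff=1 [OK], height=1
  node 37: h_left=-1, h_right=-1, diff=0 [OK], height=0
  node 46: h_left=0, h_right=-1, diff=1 [OK], height=1
  node 33: h_left=1, h_right=1, diff=0 [OK], height=2
  node 28: h_left=2, h_right=2, diff=0 [OK], height=3
All nodes satisfy the balance condition.
Result: Balanced


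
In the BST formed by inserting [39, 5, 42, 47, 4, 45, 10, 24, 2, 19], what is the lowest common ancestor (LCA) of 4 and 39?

Tree insertion order: [39, 5, 42, 47, 4, 45, 10, 24, 2, 19]
Tree (level-order array): [39, 5, 42, 4, 10, None, 47, 2, None, None, 24, 45, None, None, None, 19]
In a BST, the LCA of p=4, q=39 is the first node v on the
root-to-leaf path with p <= v <= q (go left if both < v, right if both > v).
Walk from root:
  at 39: 4 <= 39 <= 39, this is the LCA
LCA = 39


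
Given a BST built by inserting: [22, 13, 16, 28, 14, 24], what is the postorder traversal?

Tree insertion order: [22, 13, 16, 28, 14, 24]
Tree (level-order array): [22, 13, 28, None, 16, 24, None, 14]
Postorder traversal: [14, 16, 13, 24, 28, 22]


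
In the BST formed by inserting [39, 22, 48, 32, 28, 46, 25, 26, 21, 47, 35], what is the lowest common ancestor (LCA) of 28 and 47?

Tree insertion order: [39, 22, 48, 32, 28, 46, 25, 26, 21, 47, 35]
Tree (level-order array): [39, 22, 48, 21, 32, 46, None, None, None, 28, 35, None, 47, 25, None, None, None, None, None, None, 26]
In a BST, the LCA of p=28, q=47 is the first node v on the
root-to-leaf path with p <= v <= q (go left if both < v, right if both > v).
Walk from root:
  at 39: 28 <= 39 <= 47, this is the LCA
LCA = 39


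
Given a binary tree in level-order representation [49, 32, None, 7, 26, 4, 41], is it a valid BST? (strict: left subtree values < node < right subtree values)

Level-order array: [49, 32, None, 7, 26, 4, 41]
Validate using subtree bounds (lo, hi): at each node, require lo < value < hi,
then recurse left with hi=value and right with lo=value.
Preorder trace (stopping at first violation):
  at node 49 with bounds (-inf, +inf): OK
  at node 32 with bounds (-inf, 49): OK
  at node 7 with bounds (-inf, 32): OK
  at node 4 with bounds (-inf, 7): OK
  at node 41 with bounds (7, 32): VIOLATION
Node 41 violates its bound: not (7 < 41 < 32).
Result: Not a valid BST


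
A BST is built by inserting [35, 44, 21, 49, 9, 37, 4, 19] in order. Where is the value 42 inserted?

Starting tree (level order): [35, 21, 44, 9, None, 37, 49, 4, 19]
Insertion path: 35 -> 44 -> 37
Result: insert 42 as right child of 37
Final tree (level order): [35, 21, 44, 9, None, 37, 49, 4, 19, None, 42]


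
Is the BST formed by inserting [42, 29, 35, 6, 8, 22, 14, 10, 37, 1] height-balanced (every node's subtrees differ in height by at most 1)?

Tree (level-order array): [42, 29, None, 6, 35, 1, 8, None, 37, None, None, None, 22, None, None, 14, None, 10]
Definition: a tree is height-balanced if, at every node, |h(left) - h(right)| <= 1 (empty subtree has height -1).
Bottom-up per-node check:
  node 1: h_left=-1, h_right=-1, diff=0 [OK], height=0
  node 10: h_left=-1, h_right=-1, diff=0 [OK], height=0
  node 14: h_left=0, h_right=-1, diff=1 [OK], height=1
  node 22: h_left=1, h_right=-1, diff=2 [FAIL (|1--1|=2 > 1)], height=2
  node 8: h_left=-1, h_right=2, diff=3 [FAIL (|-1-2|=3 > 1)], height=3
  node 6: h_left=0, h_right=3, diff=3 [FAIL (|0-3|=3 > 1)], height=4
  node 37: h_left=-1, h_right=-1, diff=0 [OK], height=0
  node 35: h_left=-1, h_right=0, diff=1 [OK], height=1
  node 29: h_left=4, h_right=1, diff=3 [FAIL (|4-1|=3 > 1)], height=5
  node 42: h_left=5, h_right=-1, diff=6 [FAIL (|5--1|=6 > 1)], height=6
Node 22 violates the condition: |1 - -1| = 2 > 1.
Result: Not balanced


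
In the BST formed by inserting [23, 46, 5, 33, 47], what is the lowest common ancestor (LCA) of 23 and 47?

Tree insertion order: [23, 46, 5, 33, 47]
Tree (level-order array): [23, 5, 46, None, None, 33, 47]
In a BST, the LCA of p=23, q=47 is the first node v on the
root-to-leaf path with p <= v <= q (go left if both < v, right if both > v).
Walk from root:
  at 23: 23 <= 23 <= 47, this is the LCA
LCA = 23


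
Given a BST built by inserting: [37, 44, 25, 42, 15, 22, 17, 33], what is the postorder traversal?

Tree insertion order: [37, 44, 25, 42, 15, 22, 17, 33]
Tree (level-order array): [37, 25, 44, 15, 33, 42, None, None, 22, None, None, None, None, 17]
Postorder traversal: [17, 22, 15, 33, 25, 42, 44, 37]


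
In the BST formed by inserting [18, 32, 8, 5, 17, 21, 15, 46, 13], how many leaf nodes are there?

Tree built from: [18, 32, 8, 5, 17, 21, 15, 46, 13]
Tree (level-order array): [18, 8, 32, 5, 17, 21, 46, None, None, 15, None, None, None, None, None, 13]
Rule: A leaf has 0 children.
Per-node child counts:
  node 18: 2 child(ren)
  node 8: 2 child(ren)
  node 5: 0 child(ren)
  node 17: 1 child(ren)
  node 15: 1 child(ren)
  node 13: 0 child(ren)
  node 32: 2 child(ren)
  node 21: 0 child(ren)
  node 46: 0 child(ren)
Matching nodes: [5, 13, 21, 46]
Count of leaf nodes: 4


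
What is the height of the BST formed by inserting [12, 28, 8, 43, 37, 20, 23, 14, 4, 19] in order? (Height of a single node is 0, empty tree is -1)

Insertion order: [12, 28, 8, 43, 37, 20, 23, 14, 4, 19]
Tree (level-order array): [12, 8, 28, 4, None, 20, 43, None, None, 14, 23, 37, None, None, 19]
Compute height bottom-up (empty subtree = -1):
  height(4) = 1 + max(-1, -1) = 0
  height(8) = 1 + max(0, -1) = 1
  height(19) = 1 + max(-1, -1) = 0
  height(14) = 1 + max(-1, 0) = 1
  height(23) = 1 + max(-1, -1) = 0
  height(20) = 1 + max(1, 0) = 2
  height(37) = 1 + max(-1, -1) = 0
  height(43) = 1 + max(0, -1) = 1
  height(28) = 1 + max(2, 1) = 3
  height(12) = 1 + max(1, 3) = 4
Height = 4


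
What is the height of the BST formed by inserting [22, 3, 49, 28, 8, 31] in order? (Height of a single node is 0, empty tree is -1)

Insertion order: [22, 3, 49, 28, 8, 31]
Tree (level-order array): [22, 3, 49, None, 8, 28, None, None, None, None, 31]
Compute height bottom-up (empty subtree = -1):
  height(8) = 1 + max(-1, -1) = 0
  height(3) = 1 + max(-1, 0) = 1
  height(31) = 1 + max(-1, -1) = 0
  height(28) = 1 + max(-1, 0) = 1
  height(49) = 1 + max(1, -1) = 2
  height(22) = 1 + max(1, 2) = 3
Height = 3


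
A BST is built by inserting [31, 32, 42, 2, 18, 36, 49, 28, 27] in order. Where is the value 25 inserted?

Starting tree (level order): [31, 2, 32, None, 18, None, 42, None, 28, 36, 49, 27]
Insertion path: 31 -> 2 -> 18 -> 28 -> 27
Result: insert 25 as left child of 27
Final tree (level order): [31, 2, 32, None, 18, None, 42, None, 28, 36, 49, 27, None, None, None, None, None, 25]


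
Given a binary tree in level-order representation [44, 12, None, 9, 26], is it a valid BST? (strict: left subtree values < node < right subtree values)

Level-order array: [44, 12, None, 9, 26]
Validate using subtree bounds (lo, hi): at each node, require lo < value < hi,
then recurse left with hi=value and right with lo=value.
Preorder trace (stopping at first violation):
  at node 44 with bounds (-inf, +inf): OK
  at node 12 with bounds (-inf, 44): OK
  at node 9 with bounds (-inf, 12): OK
  at node 26 with bounds (12, 44): OK
No violation found at any node.
Result: Valid BST


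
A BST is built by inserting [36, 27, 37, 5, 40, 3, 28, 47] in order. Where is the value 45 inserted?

Starting tree (level order): [36, 27, 37, 5, 28, None, 40, 3, None, None, None, None, 47]
Insertion path: 36 -> 37 -> 40 -> 47
Result: insert 45 as left child of 47
Final tree (level order): [36, 27, 37, 5, 28, None, 40, 3, None, None, None, None, 47, None, None, 45]


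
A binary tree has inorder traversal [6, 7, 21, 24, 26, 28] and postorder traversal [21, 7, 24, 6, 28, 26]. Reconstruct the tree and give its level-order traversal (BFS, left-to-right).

Inorder:   [6, 7, 21, 24, 26, 28]
Postorder: [21, 7, 24, 6, 28, 26]
Algorithm: postorder visits root last, so walk postorder right-to-left;
each value is the root of the current inorder slice — split it at that
value, recurse on the right subtree first, then the left.
Recursive splits:
  root=26; inorder splits into left=[6, 7, 21, 24], right=[28]
  root=28; inorder splits into left=[], right=[]
  root=6; inorder splits into left=[], right=[7, 21, 24]
  root=24; inorder splits into left=[7, 21], right=[]
  root=7; inorder splits into left=[], right=[21]
  root=21; inorder splits into left=[], right=[]
Reconstructed level-order: [26, 6, 28, 24, 7, 21]


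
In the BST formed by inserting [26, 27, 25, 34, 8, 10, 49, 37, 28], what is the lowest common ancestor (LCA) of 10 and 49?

Tree insertion order: [26, 27, 25, 34, 8, 10, 49, 37, 28]
Tree (level-order array): [26, 25, 27, 8, None, None, 34, None, 10, 28, 49, None, None, None, None, 37]
In a BST, the LCA of p=10, q=49 is the first node v on the
root-to-leaf path with p <= v <= q (go left if both < v, right if both > v).
Walk from root:
  at 26: 10 <= 26 <= 49, this is the LCA
LCA = 26


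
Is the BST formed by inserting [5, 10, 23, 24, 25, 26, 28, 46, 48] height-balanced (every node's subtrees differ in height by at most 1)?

Tree (level-order array): [5, None, 10, None, 23, None, 24, None, 25, None, 26, None, 28, None, 46, None, 48]
Definition: a tree is height-balanced if, at every node, |h(left) - h(right)| <= 1 (empty subtree has height -1).
Bottom-up per-node check:
  node 48: h_left=-1, h_right=-1, diff=0 [OK], height=0
  node 46: h_left=-1, h_right=0, diff=1 [OK], height=1
  node 28: h_left=-1, h_right=1, diff=2 [FAIL (|-1-1|=2 > 1)], height=2
  node 26: h_left=-1, h_right=2, diff=3 [FAIL (|-1-2|=3 > 1)], height=3
  node 25: h_left=-1, h_right=3, diff=4 [FAIL (|-1-3|=4 > 1)], height=4
  node 24: h_left=-1, h_right=4, diff=5 [FAIL (|-1-4|=5 > 1)], height=5
  node 23: h_left=-1, h_right=5, diff=6 [FAIL (|-1-5|=6 > 1)], height=6
  node 10: h_left=-1, h_right=6, diff=7 [FAIL (|-1-6|=7 > 1)], height=7
  node 5: h_left=-1, h_right=7, diff=8 [FAIL (|-1-7|=8 > 1)], height=8
Node 28 violates the condition: |-1 - 1| = 2 > 1.
Result: Not balanced


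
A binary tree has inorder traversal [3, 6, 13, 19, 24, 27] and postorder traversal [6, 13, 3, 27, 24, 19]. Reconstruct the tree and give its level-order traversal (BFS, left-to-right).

Inorder:   [3, 6, 13, 19, 24, 27]
Postorder: [6, 13, 3, 27, 24, 19]
Algorithm: postorder visits root last, so walk postorder right-to-left;
each value is the root of the current inorder slice — split it at that
value, recurse on the right subtree first, then the left.
Recursive splits:
  root=19; inorder splits into left=[3, 6, 13], right=[24, 27]
  root=24; inorder splits into left=[], right=[27]
  root=27; inorder splits into left=[], right=[]
  root=3; inorder splits into left=[], right=[6, 13]
  root=13; inorder splits into left=[6], right=[]
  root=6; inorder splits into left=[], right=[]
Reconstructed level-order: [19, 3, 24, 13, 27, 6]


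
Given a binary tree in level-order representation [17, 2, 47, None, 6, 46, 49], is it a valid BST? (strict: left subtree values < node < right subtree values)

Level-order array: [17, 2, 47, None, 6, 46, 49]
Validate using subtree bounds (lo, hi): at each node, require lo < value < hi,
then recurse left with hi=value and right with lo=value.
Preorder trace (stopping at first violation):
  at node 17 with bounds (-inf, +inf): OK
  at node 2 with bounds (-inf, 17): OK
  at node 6 with bounds (2, 17): OK
  at node 47 with bounds (17, +inf): OK
  at node 46 with bounds (17, 47): OK
  at node 49 with bounds (47, +inf): OK
No violation found at any node.
Result: Valid BST


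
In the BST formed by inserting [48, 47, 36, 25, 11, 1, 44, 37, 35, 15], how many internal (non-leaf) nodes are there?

Tree built from: [48, 47, 36, 25, 11, 1, 44, 37, 35, 15]
Tree (level-order array): [48, 47, None, 36, None, 25, 44, 11, 35, 37, None, 1, 15]
Rule: An internal node has at least one child.
Per-node child counts:
  node 48: 1 child(ren)
  node 47: 1 child(ren)
  node 36: 2 child(ren)
  node 25: 2 child(ren)
  node 11: 2 child(ren)
  node 1: 0 child(ren)
  node 15: 0 child(ren)
  node 35: 0 child(ren)
  node 44: 1 child(ren)
  node 37: 0 child(ren)
Matching nodes: [48, 47, 36, 25, 11, 44]
Count of internal (non-leaf) nodes: 6


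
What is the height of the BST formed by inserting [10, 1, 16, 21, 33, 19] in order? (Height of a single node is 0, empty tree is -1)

Insertion order: [10, 1, 16, 21, 33, 19]
Tree (level-order array): [10, 1, 16, None, None, None, 21, 19, 33]
Compute height bottom-up (empty subtree = -1):
  height(1) = 1 + max(-1, -1) = 0
  height(19) = 1 + max(-1, -1) = 0
  height(33) = 1 + max(-1, -1) = 0
  height(21) = 1 + max(0, 0) = 1
  height(16) = 1 + max(-1, 1) = 2
  height(10) = 1 + max(0, 2) = 3
Height = 3


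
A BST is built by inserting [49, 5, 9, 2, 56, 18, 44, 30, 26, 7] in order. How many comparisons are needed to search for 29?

Search path for 29: 49 -> 5 -> 9 -> 18 -> 44 -> 30 -> 26
Found: False
Comparisons: 7


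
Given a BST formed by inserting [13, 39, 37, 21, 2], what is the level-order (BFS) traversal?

Tree insertion order: [13, 39, 37, 21, 2]
Tree (level-order array): [13, 2, 39, None, None, 37, None, 21]
BFS from the root, enqueuing left then right child of each popped node:
  queue [13] -> pop 13, enqueue [2, 39], visited so far: [13]
  queue [2, 39] -> pop 2, enqueue [none], visited so far: [13, 2]
  queue [39] -> pop 39, enqueue [37], visited so far: [13, 2, 39]
  queue [37] -> pop 37, enqueue [21], visited so far: [13, 2, 39, 37]
  queue [21] -> pop 21, enqueue [none], visited so far: [13, 2, 39, 37, 21]
Result: [13, 2, 39, 37, 21]


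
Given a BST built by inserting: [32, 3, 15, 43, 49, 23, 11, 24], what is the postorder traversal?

Tree insertion order: [32, 3, 15, 43, 49, 23, 11, 24]
Tree (level-order array): [32, 3, 43, None, 15, None, 49, 11, 23, None, None, None, None, None, 24]
Postorder traversal: [11, 24, 23, 15, 3, 49, 43, 32]


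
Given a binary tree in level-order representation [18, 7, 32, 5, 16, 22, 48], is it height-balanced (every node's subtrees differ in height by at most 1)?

Tree (level-order array): [18, 7, 32, 5, 16, 22, 48]
Definition: a tree is height-balanced if, at every node, |h(left) - h(right)| <= 1 (empty subtree has height -1).
Bottom-up per-node check:
  node 5: h_left=-1, h_right=-1, diff=0 [OK], height=0
  node 16: h_left=-1, h_right=-1, diff=0 [OK], height=0
  node 7: h_left=0, h_right=0, diff=0 [OK], height=1
  node 22: h_left=-1, h_right=-1, diff=0 [OK], height=0
  node 48: h_left=-1, h_right=-1, diff=0 [OK], height=0
  node 32: h_left=0, h_right=0, diff=0 [OK], height=1
  node 18: h_left=1, h_right=1, diff=0 [OK], height=2
All nodes satisfy the balance condition.
Result: Balanced


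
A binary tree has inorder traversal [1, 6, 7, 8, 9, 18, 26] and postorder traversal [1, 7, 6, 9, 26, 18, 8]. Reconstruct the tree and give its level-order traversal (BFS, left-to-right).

Inorder:   [1, 6, 7, 8, 9, 18, 26]
Postorder: [1, 7, 6, 9, 26, 18, 8]
Algorithm: postorder visits root last, so walk postorder right-to-left;
each value is the root of the current inorder slice — split it at that
value, recurse on the right subtree first, then the left.
Recursive splits:
  root=8; inorder splits into left=[1, 6, 7], right=[9, 18, 26]
  root=18; inorder splits into left=[9], right=[26]
  root=26; inorder splits into left=[], right=[]
  root=9; inorder splits into left=[], right=[]
  root=6; inorder splits into left=[1], right=[7]
  root=7; inorder splits into left=[], right=[]
  root=1; inorder splits into left=[], right=[]
Reconstructed level-order: [8, 6, 18, 1, 7, 9, 26]


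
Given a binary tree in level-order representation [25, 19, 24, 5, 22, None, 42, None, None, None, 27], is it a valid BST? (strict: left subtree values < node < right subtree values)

Level-order array: [25, 19, 24, 5, 22, None, 42, None, None, None, 27]
Validate using subtree bounds (lo, hi): at each node, require lo < value < hi,
then recurse left with hi=value and right with lo=value.
Preorder trace (stopping at first violation):
  at node 25 with bounds (-inf, +inf): OK
  at node 19 with bounds (-inf, 25): OK
  at node 5 with bounds (-inf, 19): OK
  at node 22 with bounds (19, 25): OK
  at node 27 with bounds (22, 25): VIOLATION
Node 27 violates its bound: not (22 < 27 < 25).
Result: Not a valid BST


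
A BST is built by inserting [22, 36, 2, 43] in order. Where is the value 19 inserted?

Starting tree (level order): [22, 2, 36, None, None, None, 43]
Insertion path: 22 -> 2
Result: insert 19 as right child of 2
Final tree (level order): [22, 2, 36, None, 19, None, 43]


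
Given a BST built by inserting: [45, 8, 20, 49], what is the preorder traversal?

Tree insertion order: [45, 8, 20, 49]
Tree (level-order array): [45, 8, 49, None, 20]
Preorder traversal: [45, 8, 20, 49]


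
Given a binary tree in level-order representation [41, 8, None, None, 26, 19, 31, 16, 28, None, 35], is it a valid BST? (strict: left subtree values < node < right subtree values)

Level-order array: [41, 8, None, None, 26, 19, 31, 16, 28, None, 35]
Validate using subtree bounds (lo, hi): at each node, require lo < value < hi,
then recurse left with hi=value and right with lo=value.
Preorder trace (stopping at first violation):
  at node 41 with bounds (-inf, +inf): OK
  at node 8 with bounds (-inf, 41): OK
  at node 26 with bounds (8, 41): OK
  at node 19 with bounds (8, 26): OK
  at node 16 with bounds (8, 19): OK
  at node 28 with bounds (19, 26): VIOLATION
Node 28 violates its bound: not (19 < 28 < 26).
Result: Not a valid BST


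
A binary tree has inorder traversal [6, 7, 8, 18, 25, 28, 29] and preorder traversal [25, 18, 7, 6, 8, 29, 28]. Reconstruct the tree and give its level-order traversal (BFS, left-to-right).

Inorder:  [6, 7, 8, 18, 25, 28, 29]
Preorder: [25, 18, 7, 6, 8, 29, 28]
Algorithm: preorder visits root first, so consume preorder in order;
for each root, split the current inorder slice at that value into
left-subtree inorder and right-subtree inorder, then recurse.
Recursive splits:
  root=25; inorder splits into left=[6, 7, 8, 18], right=[28, 29]
  root=18; inorder splits into left=[6, 7, 8], right=[]
  root=7; inorder splits into left=[6], right=[8]
  root=6; inorder splits into left=[], right=[]
  root=8; inorder splits into left=[], right=[]
  root=29; inorder splits into left=[28], right=[]
  root=28; inorder splits into left=[], right=[]
Reconstructed level-order: [25, 18, 29, 7, 28, 6, 8]


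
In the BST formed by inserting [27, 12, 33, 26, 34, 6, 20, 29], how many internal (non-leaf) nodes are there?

Tree built from: [27, 12, 33, 26, 34, 6, 20, 29]
Tree (level-order array): [27, 12, 33, 6, 26, 29, 34, None, None, 20]
Rule: An internal node has at least one child.
Per-node child counts:
  node 27: 2 child(ren)
  node 12: 2 child(ren)
  node 6: 0 child(ren)
  node 26: 1 child(ren)
  node 20: 0 child(ren)
  node 33: 2 child(ren)
  node 29: 0 child(ren)
  node 34: 0 child(ren)
Matching nodes: [27, 12, 26, 33]
Count of internal (non-leaf) nodes: 4


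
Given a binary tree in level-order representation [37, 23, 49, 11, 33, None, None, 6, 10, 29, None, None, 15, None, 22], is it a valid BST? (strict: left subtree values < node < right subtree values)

Level-order array: [37, 23, 49, 11, 33, None, None, 6, 10, 29, None, None, 15, None, 22]
Validate using subtree bounds (lo, hi): at each node, require lo < value < hi,
then recurse left with hi=value and right with lo=value.
Preorder trace (stopping at first violation):
  at node 37 with bounds (-inf, +inf): OK
  at node 23 with bounds (-inf, 37): OK
  at node 11 with bounds (-inf, 23): OK
  at node 6 with bounds (-inf, 11): OK
  at node 15 with bounds (6, 11): VIOLATION
Node 15 violates its bound: not (6 < 15 < 11).
Result: Not a valid BST


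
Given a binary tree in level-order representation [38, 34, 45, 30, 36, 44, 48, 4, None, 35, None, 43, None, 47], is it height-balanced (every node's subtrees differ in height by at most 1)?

Tree (level-order array): [38, 34, 45, 30, 36, 44, 48, 4, None, 35, None, 43, None, 47]
Definition: a tree is height-balanced if, at every node, |h(left) - h(right)| <= 1 (empty subtree has height -1).
Bottom-up per-node check:
  node 4: h_left=-1, h_right=-1, diff=0 [OK], height=0
  node 30: h_left=0, h_right=-1, diff=1 [OK], height=1
  node 35: h_left=-1, h_right=-1, diff=0 [OK], height=0
  node 36: h_left=0, h_right=-1, diff=1 [OK], height=1
  node 34: h_left=1, h_right=1, diff=0 [OK], height=2
  node 43: h_left=-1, h_right=-1, diff=0 [OK], height=0
  node 44: h_left=0, h_right=-1, diff=1 [OK], height=1
  node 47: h_left=-1, h_right=-1, diff=0 [OK], height=0
  node 48: h_left=0, h_right=-1, diff=1 [OK], height=1
  node 45: h_left=1, h_right=1, diff=0 [OK], height=2
  node 38: h_left=2, h_right=2, diff=0 [OK], height=3
All nodes satisfy the balance condition.
Result: Balanced


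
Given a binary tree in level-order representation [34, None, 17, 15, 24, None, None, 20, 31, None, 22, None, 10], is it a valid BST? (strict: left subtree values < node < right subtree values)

Level-order array: [34, None, 17, 15, 24, None, None, 20, 31, None, 22, None, 10]
Validate using subtree bounds (lo, hi): at each node, require lo < value < hi,
then recurse left with hi=value and right with lo=value.
Preorder trace (stopping at first violation):
  at node 34 with bounds (-inf, +inf): OK
  at node 17 with bounds (34, +inf): VIOLATION
Node 17 violates its bound: not (34 < 17 < +inf).
Result: Not a valid BST


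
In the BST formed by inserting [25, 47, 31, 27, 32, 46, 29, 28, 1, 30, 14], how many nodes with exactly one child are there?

Tree built from: [25, 47, 31, 27, 32, 46, 29, 28, 1, 30, 14]
Tree (level-order array): [25, 1, 47, None, 14, 31, None, None, None, 27, 32, None, 29, None, 46, 28, 30]
Rule: These are nodes with exactly 1 non-null child.
Per-node child counts:
  node 25: 2 child(ren)
  node 1: 1 child(ren)
  node 14: 0 child(ren)
  node 47: 1 child(ren)
  node 31: 2 child(ren)
  node 27: 1 child(ren)
  node 29: 2 child(ren)
  node 28: 0 child(ren)
  node 30: 0 child(ren)
  node 32: 1 child(ren)
  node 46: 0 child(ren)
Matching nodes: [1, 47, 27, 32]
Count of nodes with exactly one child: 4


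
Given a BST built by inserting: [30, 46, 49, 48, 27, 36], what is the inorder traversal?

Tree insertion order: [30, 46, 49, 48, 27, 36]
Tree (level-order array): [30, 27, 46, None, None, 36, 49, None, None, 48]
Inorder traversal: [27, 30, 36, 46, 48, 49]


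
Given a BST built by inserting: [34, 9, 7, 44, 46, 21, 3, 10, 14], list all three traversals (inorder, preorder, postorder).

Tree insertion order: [34, 9, 7, 44, 46, 21, 3, 10, 14]
Tree (level-order array): [34, 9, 44, 7, 21, None, 46, 3, None, 10, None, None, None, None, None, None, 14]
Inorder (L, root, R): [3, 7, 9, 10, 14, 21, 34, 44, 46]
Preorder (root, L, R): [34, 9, 7, 3, 21, 10, 14, 44, 46]
Postorder (L, R, root): [3, 7, 14, 10, 21, 9, 46, 44, 34]


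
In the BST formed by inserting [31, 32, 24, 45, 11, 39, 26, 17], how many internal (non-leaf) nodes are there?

Tree built from: [31, 32, 24, 45, 11, 39, 26, 17]
Tree (level-order array): [31, 24, 32, 11, 26, None, 45, None, 17, None, None, 39]
Rule: An internal node has at least one child.
Per-node child counts:
  node 31: 2 child(ren)
  node 24: 2 child(ren)
  node 11: 1 child(ren)
  node 17: 0 child(ren)
  node 26: 0 child(ren)
  node 32: 1 child(ren)
  node 45: 1 child(ren)
  node 39: 0 child(ren)
Matching nodes: [31, 24, 11, 32, 45]
Count of internal (non-leaf) nodes: 5


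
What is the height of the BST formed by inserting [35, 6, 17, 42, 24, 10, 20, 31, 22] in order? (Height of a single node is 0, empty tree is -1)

Insertion order: [35, 6, 17, 42, 24, 10, 20, 31, 22]
Tree (level-order array): [35, 6, 42, None, 17, None, None, 10, 24, None, None, 20, 31, None, 22]
Compute height bottom-up (empty subtree = -1):
  height(10) = 1 + max(-1, -1) = 0
  height(22) = 1 + max(-1, -1) = 0
  height(20) = 1 + max(-1, 0) = 1
  height(31) = 1 + max(-1, -1) = 0
  height(24) = 1 + max(1, 0) = 2
  height(17) = 1 + max(0, 2) = 3
  height(6) = 1 + max(-1, 3) = 4
  height(42) = 1 + max(-1, -1) = 0
  height(35) = 1 + max(4, 0) = 5
Height = 5


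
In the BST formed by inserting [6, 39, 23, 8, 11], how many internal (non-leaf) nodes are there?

Tree built from: [6, 39, 23, 8, 11]
Tree (level-order array): [6, None, 39, 23, None, 8, None, None, 11]
Rule: An internal node has at least one child.
Per-node child counts:
  node 6: 1 child(ren)
  node 39: 1 child(ren)
  node 23: 1 child(ren)
  node 8: 1 child(ren)
  node 11: 0 child(ren)
Matching nodes: [6, 39, 23, 8]
Count of internal (non-leaf) nodes: 4


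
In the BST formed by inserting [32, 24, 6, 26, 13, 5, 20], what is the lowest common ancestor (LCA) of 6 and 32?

Tree insertion order: [32, 24, 6, 26, 13, 5, 20]
Tree (level-order array): [32, 24, None, 6, 26, 5, 13, None, None, None, None, None, 20]
In a BST, the LCA of p=6, q=32 is the first node v on the
root-to-leaf path with p <= v <= q (go left if both < v, right if both > v).
Walk from root:
  at 32: 6 <= 32 <= 32, this is the LCA
LCA = 32


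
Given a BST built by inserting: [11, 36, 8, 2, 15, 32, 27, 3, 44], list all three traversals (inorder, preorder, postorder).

Tree insertion order: [11, 36, 8, 2, 15, 32, 27, 3, 44]
Tree (level-order array): [11, 8, 36, 2, None, 15, 44, None, 3, None, 32, None, None, None, None, 27]
Inorder (L, root, R): [2, 3, 8, 11, 15, 27, 32, 36, 44]
Preorder (root, L, R): [11, 8, 2, 3, 36, 15, 32, 27, 44]
Postorder (L, R, root): [3, 2, 8, 27, 32, 15, 44, 36, 11]


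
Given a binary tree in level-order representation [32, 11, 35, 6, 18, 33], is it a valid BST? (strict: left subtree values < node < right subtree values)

Level-order array: [32, 11, 35, 6, 18, 33]
Validate using subtree bounds (lo, hi): at each node, require lo < value < hi,
then recurse left with hi=value and right with lo=value.
Preorder trace (stopping at first violation):
  at node 32 with bounds (-inf, +inf): OK
  at node 11 with bounds (-inf, 32): OK
  at node 6 with bounds (-inf, 11): OK
  at node 18 with bounds (11, 32): OK
  at node 35 with bounds (32, +inf): OK
  at node 33 with bounds (32, 35): OK
No violation found at any node.
Result: Valid BST


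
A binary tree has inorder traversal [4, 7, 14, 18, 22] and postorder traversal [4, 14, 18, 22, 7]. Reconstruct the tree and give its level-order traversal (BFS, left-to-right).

Inorder:   [4, 7, 14, 18, 22]
Postorder: [4, 14, 18, 22, 7]
Algorithm: postorder visits root last, so walk postorder right-to-left;
each value is the root of the current inorder slice — split it at that
value, recurse on the right subtree first, then the left.
Recursive splits:
  root=7; inorder splits into left=[4], right=[14, 18, 22]
  root=22; inorder splits into left=[14, 18], right=[]
  root=18; inorder splits into left=[14], right=[]
  root=14; inorder splits into left=[], right=[]
  root=4; inorder splits into left=[], right=[]
Reconstructed level-order: [7, 4, 22, 18, 14]


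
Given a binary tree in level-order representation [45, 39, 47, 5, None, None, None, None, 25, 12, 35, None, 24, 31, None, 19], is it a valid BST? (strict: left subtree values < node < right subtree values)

Level-order array: [45, 39, 47, 5, None, None, None, None, 25, 12, 35, None, 24, 31, None, 19]
Validate using subtree bounds (lo, hi): at each node, require lo < value < hi,
then recurse left with hi=value and right with lo=value.
Preorder trace (stopping at first violation):
  at node 45 with bounds (-inf, +inf): OK
  at node 39 with bounds (-inf, 45): OK
  at node 5 with bounds (-inf, 39): OK
  at node 25 with bounds (5, 39): OK
  at node 12 with bounds (5, 25): OK
  at node 24 with bounds (12, 25): OK
  at node 19 with bounds (12, 24): OK
  at node 35 with bounds (25, 39): OK
  at node 31 with bounds (25, 35): OK
  at node 47 with bounds (45, +inf): OK
No violation found at any node.
Result: Valid BST


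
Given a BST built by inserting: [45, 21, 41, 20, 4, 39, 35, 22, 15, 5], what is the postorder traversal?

Tree insertion order: [45, 21, 41, 20, 4, 39, 35, 22, 15, 5]
Tree (level-order array): [45, 21, None, 20, 41, 4, None, 39, None, None, 15, 35, None, 5, None, 22]
Postorder traversal: [5, 15, 4, 20, 22, 35, 39, 41, 21, 45]


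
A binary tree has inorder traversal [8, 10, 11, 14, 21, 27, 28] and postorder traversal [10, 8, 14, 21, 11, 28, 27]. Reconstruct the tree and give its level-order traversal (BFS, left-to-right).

Inorder:   [8, 10, 11, 14, 21, 27, 28]
Postorder: [10, 8, 14, 21, 11, 28, 27]
Algorithm: postorder visits root last, so walk postorder right-to-left;
each value is the root of the current inorder slice — split it at that
value, recurse on the right subtree first, then the left.
Recursive splits:
  root=27; inorder splits into left=[8, 10, 11, 14, 21], right=[28]
  root=28; inorder splits into left=[], right=[]
  root=11; inorder splits into left=[8, 10], right=[14, 21]
  root=21; inorder splits into left=[14], right=[]
  root=14; inorder splits into left=[], right=[]
  root=8; inorder splits into left=[], right=[10]
  root=10; inorder splits into left=[], right=[]
Reconstructed level-order: [27, 11, 28, 8, 21, 10, 14]
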